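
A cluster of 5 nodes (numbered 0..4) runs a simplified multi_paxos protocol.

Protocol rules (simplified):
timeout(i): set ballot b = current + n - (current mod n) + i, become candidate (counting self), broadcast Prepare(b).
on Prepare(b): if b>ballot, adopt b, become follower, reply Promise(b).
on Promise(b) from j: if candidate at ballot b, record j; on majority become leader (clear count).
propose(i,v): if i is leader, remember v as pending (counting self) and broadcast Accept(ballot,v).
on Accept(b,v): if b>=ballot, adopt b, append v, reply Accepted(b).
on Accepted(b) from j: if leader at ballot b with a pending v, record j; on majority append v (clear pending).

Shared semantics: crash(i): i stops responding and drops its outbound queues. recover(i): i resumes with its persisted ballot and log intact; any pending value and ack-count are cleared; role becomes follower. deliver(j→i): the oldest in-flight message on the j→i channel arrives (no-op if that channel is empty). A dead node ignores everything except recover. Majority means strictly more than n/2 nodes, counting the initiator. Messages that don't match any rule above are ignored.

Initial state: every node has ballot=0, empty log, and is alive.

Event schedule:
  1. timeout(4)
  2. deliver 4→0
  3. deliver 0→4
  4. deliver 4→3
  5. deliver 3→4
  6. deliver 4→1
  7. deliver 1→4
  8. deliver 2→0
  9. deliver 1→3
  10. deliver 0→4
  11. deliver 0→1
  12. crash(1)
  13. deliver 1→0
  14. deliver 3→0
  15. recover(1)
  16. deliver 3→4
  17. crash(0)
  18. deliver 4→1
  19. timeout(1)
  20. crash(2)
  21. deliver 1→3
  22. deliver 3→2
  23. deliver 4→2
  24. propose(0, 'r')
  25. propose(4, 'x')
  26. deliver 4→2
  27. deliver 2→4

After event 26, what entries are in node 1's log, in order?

empty

1. timeout(4):  <4:cand b9 ->
2. deliver 4→0:  <0:foll b9 ->
3. deliver 0→4:  nop
4. deliver 4→3:  <3:foll b9 ->
5. deliver 3→4:  <4:lead b9 ->
6. deliver 4→1:  <1:foll b9 ->
7. deliver 1→4:  nop
8. deliver 2→0:  nop
9. deliver 1→3:  nop
10. deliver 0→4:  nop
11. deliver 0→1:  nop
12. crash(1):  <1:✗foll b9 ->
13. deliver 1→0:  nop
14. deliver 3→0:  nop
15. recover(1):  <1:foll b9 ->
16. deliver 3→4:  nop
17. crash(0):  <0:✗foll b9 ->
18. deliver 4→1:  nop
19. timeout(1):  <1:cand b11 ->
20. crash(2):  <2:✗foll b0 ->
21. deliver 1→3:  <3:foll b11 ->
22. deliver 3→2:  nop
23. deliver 4→2:  nop
24. propose(0,'r'):  nop
25. propose(4,'x'):  nop
26. deliver 4→2:  nop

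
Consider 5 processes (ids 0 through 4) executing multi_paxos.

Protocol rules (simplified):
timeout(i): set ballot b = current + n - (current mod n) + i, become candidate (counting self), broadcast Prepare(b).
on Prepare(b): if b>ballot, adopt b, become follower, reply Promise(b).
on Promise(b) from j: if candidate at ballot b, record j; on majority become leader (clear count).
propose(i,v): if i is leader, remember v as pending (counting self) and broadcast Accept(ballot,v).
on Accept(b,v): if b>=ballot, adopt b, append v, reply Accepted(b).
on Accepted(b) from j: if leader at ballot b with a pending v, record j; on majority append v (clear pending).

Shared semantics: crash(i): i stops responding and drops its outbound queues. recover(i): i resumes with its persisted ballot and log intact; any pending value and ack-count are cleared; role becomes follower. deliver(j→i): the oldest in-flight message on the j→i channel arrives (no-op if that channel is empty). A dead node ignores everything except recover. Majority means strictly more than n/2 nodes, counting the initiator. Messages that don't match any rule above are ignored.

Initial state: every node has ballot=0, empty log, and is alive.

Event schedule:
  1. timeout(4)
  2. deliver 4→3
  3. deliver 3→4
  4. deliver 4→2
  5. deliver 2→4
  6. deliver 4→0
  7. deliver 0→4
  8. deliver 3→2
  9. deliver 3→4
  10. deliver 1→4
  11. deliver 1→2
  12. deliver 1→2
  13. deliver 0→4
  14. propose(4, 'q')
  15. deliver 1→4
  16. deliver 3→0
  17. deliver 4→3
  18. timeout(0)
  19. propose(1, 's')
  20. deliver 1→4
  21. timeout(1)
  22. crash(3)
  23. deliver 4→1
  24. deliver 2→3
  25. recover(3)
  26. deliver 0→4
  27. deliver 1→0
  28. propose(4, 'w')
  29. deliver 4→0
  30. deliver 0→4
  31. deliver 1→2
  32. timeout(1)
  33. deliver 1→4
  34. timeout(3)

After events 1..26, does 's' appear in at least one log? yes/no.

after 1 — timeout(4): n4:cand/b9/[-]
after 2 — deliver 4→3: n3:foll/b9/[-]
after 3 — deliver 3→4: ·
after 4 — deliver 4→2: n2:foll/b9/[-]
after 5 — deliver 2→4: n4:lead/b9/[-]
after 6 — deliver 4→0: n0:foll/b9/[-]
after 7 — deliver 0→4: ·
after 8 — deliver 3→2: ·
after 9 — deliver 3→4: ·
after 10 — deliver 1→4: ·
after 11 — deliver 1→2: ·
after 12 — deliver 1→2: ·
after 13 — deliver 0→4: ·
after 14 — propose(4,'q'): ·
after 15 — deliver 1→4: ·
after 16 — deliver 3→0: ·
after 17 — deliver 4→3: n3:foll/b9/[q]
after 18 — timeout(0): n0:cand/b10/[-]
after 19 — propose(1,'s'): ·
after 20 — deliver 1→4: ·
after 21 — timeout(1): n1:cand/b6/[-]
after 22 — crash(3): n3:✗foll/b9/[q]
after 23 — deliver 4→1: n1:foll/b9/[-]
after 24 — deliver 2→3: ·
after 25 — recover(3): n3:foll/b9/[q]
after 26 — deliver 0→4: n4:foll/b10/[-]

no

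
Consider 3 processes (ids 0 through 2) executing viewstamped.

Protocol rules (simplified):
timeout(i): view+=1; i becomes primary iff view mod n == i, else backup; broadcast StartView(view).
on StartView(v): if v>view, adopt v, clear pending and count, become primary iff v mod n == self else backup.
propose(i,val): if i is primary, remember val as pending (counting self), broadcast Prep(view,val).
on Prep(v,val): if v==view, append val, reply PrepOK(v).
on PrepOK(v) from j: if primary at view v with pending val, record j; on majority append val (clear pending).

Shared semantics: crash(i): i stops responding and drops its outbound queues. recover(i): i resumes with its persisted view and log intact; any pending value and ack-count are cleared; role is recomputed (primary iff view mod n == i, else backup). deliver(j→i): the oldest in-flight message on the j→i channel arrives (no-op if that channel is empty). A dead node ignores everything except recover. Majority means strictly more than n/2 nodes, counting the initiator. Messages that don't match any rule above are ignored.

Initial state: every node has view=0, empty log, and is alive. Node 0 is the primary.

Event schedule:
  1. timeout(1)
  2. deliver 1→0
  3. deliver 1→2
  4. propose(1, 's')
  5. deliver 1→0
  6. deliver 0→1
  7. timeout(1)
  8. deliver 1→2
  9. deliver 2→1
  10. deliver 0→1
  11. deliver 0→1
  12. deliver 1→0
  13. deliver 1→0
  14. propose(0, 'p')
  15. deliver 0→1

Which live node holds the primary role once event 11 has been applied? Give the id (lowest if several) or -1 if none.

-1

after 1 — timeout(1): n1:prim/v1/[-]
after 2 — deliver 1→0: n0:back/v1/[-]
after 3 — deliver 1→2: n2:back/v1/[-]
after 4 — propose(1,'s'): ·
after 5 — deliver 1→0: n0:back/v1/[s]
after 6 — deliver 0→1: n1:prim/v1/[s]
after 7 — timeout(1): n1:back/v2/[s]
after 8 — deliver 1→2: n2:back/v1/[s]
after 9 — deliver 2→1: ·
after 10 — deliver 0→1: ·
after 11 — deliver 0→1: ·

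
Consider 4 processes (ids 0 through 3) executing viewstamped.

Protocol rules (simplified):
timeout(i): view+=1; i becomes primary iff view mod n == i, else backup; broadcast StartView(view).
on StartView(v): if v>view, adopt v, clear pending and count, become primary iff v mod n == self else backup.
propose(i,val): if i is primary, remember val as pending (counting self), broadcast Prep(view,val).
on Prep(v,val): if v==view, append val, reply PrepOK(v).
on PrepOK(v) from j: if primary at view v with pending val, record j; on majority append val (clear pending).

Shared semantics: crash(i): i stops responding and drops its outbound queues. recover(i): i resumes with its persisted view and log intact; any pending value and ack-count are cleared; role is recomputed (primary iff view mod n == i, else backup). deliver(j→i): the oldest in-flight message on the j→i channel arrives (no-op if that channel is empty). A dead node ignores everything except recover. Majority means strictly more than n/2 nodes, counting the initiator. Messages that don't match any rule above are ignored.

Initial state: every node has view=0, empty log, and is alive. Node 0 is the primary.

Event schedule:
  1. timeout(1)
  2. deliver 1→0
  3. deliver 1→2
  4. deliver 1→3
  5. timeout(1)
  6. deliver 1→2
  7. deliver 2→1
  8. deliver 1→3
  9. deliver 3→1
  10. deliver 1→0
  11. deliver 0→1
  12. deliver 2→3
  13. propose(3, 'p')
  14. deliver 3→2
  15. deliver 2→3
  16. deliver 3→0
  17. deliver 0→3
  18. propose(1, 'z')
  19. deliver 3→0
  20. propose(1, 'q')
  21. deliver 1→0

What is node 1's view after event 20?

2

after 1 — timeout(1): n1:prim/v1/[-]
after 2 — deliver 1→0: n0:back/v1/[-]
after 3 — deliver 1→2: n2:back/v1/[-]
after 4 — deliver 1→3: n3:back/v1/[-]
after 5 — timeout(1): n1:back/v2/[-]
after 6 — deliver 1→2: n2:prim/v2/[-]
after 7 — deliver 2→1: ·
after 8 — deliver 1→3: n3:back/v2/[-]
after 9 — deliver 3→1: ·
after 10 — deliver 1→0: n0:back/v2/[-]
after 11 — deliver 0→1: ·
after 12 — deliver 2→3: ·
after 13 — propose(3,'p'): ·
after 14 — deliver 3→2: ·
after 15 — deliver 2→3: ·
after 16 — deliver 3→0: ·
after 17 — deliver 0→3: ·
after 18 — propose(1,'z'): ·
after 19 — deliver 3→0: ·
after 20 — propose(1,'q'): ·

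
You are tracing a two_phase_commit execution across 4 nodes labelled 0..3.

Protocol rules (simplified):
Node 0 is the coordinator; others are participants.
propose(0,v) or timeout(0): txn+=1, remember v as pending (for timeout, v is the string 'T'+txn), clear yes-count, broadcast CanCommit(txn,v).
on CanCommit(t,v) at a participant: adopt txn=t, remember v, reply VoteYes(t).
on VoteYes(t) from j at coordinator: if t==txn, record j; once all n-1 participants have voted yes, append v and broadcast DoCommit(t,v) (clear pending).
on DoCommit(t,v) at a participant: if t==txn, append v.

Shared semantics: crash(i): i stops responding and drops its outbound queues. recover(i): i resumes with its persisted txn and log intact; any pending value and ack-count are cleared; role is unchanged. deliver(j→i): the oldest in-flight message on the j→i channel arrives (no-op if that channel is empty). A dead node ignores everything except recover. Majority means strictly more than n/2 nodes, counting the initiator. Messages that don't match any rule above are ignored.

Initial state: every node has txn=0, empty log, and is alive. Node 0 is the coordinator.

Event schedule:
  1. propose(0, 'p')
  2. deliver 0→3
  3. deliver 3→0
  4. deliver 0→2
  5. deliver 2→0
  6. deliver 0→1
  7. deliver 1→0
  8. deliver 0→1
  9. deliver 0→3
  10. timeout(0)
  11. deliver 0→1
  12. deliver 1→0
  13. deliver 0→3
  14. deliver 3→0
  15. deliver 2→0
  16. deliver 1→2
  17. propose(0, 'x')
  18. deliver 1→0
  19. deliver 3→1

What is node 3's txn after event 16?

step 1 propose(0,'p'): 0={coor,t=1,log=-}
step 2 deliver 0→3: 3={part,t=1,log=-}
step 3 deliver 3→0: —
step 4 deliver 0→2: 2={part,t=1,log=-}
step 5 deliver 2→0: —
step 6 deliver 0→1: 1={part,t=1,log=-}
step 7 deliver 1→0: 0={coor,t=1,log=p}
step 8 deliver 0→1: 1={part,t=1,log=p}
step 9 deliver 0→3: 3={part,t=1,log=p}
step 10 timeout(0): 0={coor,t=2,log=p}
step 11 deliver 0→1: 1={part,t=2,log=p}
step 12 deliver 1→0: —
step 13 deliver 0→3: 3={part,t=2,log=p}
step 14 deliver 3→0: —
step 15 deliver 2→0: —
step 16 deliver 1→2: —

2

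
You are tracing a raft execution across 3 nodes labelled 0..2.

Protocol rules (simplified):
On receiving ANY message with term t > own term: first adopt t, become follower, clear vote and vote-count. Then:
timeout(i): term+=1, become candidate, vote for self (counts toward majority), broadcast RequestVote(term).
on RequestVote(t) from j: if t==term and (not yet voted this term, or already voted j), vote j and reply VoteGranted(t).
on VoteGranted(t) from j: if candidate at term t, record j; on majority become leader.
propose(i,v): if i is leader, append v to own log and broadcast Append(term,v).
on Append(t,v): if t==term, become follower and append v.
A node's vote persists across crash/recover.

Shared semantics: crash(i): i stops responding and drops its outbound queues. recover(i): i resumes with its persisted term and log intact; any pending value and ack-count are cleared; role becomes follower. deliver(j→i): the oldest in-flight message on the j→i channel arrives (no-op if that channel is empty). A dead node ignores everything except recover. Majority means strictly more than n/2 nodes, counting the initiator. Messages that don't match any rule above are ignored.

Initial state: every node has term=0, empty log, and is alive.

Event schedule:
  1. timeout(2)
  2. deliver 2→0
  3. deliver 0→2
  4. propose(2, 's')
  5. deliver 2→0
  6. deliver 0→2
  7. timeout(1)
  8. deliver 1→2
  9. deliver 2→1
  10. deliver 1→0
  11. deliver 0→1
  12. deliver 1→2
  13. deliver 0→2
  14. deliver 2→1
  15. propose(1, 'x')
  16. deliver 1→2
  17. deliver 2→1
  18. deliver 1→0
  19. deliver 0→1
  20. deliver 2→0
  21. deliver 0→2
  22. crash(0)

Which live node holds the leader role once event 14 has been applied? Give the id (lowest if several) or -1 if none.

e1 timeout(2): 2[cand,t=1,-]
e2 deliver 2→0: 0[foll,t=1,-]
e3 deliver 0→2: 2[lead,t=1,-]
e4 propose(2,'s'): 2[lead,t=1,s]
e5 deliver 2→0: 0[foll,t=1,s]
e6 deliver 0→2: ·
e7 timeout(1): 1[cand,t=1,-]
e8 deliver 1→2: ·
e9 deliver 2→1: ·
e10 deliver 1→0: ·
e11 deliver 0→1: ·
e12 deliver 1→2: ·
e13 deliver 0→2: ·
e14 deliver 2→1: 1[foll,t=1,s]

2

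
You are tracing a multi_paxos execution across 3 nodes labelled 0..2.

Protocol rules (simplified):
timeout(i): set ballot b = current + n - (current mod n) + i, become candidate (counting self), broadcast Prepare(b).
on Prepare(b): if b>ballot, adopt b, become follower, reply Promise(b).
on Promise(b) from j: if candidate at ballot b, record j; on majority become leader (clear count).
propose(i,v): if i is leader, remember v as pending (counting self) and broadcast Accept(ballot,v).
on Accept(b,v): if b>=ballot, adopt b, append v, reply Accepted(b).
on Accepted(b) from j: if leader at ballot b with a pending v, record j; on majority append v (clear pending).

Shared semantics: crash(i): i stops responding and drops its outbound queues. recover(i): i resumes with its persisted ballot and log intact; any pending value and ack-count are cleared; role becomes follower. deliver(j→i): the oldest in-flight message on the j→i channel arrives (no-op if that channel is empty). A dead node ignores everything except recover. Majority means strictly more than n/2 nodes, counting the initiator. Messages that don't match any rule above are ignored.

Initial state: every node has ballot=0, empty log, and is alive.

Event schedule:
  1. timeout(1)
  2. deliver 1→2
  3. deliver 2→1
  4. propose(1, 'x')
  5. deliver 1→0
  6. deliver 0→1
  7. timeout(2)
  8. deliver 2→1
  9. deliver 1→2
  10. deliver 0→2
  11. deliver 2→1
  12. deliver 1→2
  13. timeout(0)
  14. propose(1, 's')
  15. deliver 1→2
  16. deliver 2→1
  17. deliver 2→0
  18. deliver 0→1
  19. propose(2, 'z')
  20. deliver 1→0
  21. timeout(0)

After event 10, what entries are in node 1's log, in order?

after 1 — timeout(1): n1:cand/b4/[-]
after 2 — deliver 1→2: n2:foll/b4/[-]
after 3 — deliver 2→1: n1:lead/b4/[-]
after 4 — propose(1,'x'): ·
after 5 — deliver 1→0: n0:foll/b4/[-]
after 6 — deliver 0→1: ·
after 7 — timeout(2): n2:cand/b8/[-]
after 8 — deliver 2→1: n1:foll/b8/[-]
after 9 — deliver 1→2: ·
after 10 — deliver 0→2: ·

empty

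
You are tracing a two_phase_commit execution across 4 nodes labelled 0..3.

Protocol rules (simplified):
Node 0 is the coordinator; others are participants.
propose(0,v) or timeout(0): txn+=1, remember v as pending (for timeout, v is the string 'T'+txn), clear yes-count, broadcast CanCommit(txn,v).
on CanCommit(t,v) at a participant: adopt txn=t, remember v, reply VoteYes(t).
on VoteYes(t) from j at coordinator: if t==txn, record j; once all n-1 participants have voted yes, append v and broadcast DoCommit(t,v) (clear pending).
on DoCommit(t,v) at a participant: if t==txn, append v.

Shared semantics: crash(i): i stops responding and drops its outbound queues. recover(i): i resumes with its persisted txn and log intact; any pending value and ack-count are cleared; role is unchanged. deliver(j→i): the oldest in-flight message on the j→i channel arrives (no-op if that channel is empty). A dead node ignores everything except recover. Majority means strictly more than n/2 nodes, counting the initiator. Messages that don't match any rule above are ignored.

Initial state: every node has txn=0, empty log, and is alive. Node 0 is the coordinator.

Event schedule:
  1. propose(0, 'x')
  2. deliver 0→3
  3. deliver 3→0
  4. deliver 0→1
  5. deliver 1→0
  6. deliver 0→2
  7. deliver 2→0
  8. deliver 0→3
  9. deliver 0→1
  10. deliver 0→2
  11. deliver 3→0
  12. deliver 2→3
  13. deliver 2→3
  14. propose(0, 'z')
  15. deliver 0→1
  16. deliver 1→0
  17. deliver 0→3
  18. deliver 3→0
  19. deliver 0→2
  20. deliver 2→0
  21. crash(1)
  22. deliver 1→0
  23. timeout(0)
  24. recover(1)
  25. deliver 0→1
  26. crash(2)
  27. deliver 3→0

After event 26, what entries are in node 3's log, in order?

x

step 1 propose(0,'x'): 0={coor,t=1,log=-}
step 2 deliver 0→3: 3={part,t=1,log=-}
step 3 deliver 3→0: —
step 4 deliver 0→1: 1={part,t=1,log=-}
step 5 deliver 1→0: —
step 6 deliver 0→2: 2={part,t=1,log=-}
step 7 deliver 2→0: 0={coor,t=1,log=x}
step 8 deliver 0→3: 3={part,t=1,log=x}
step 9 deliver 0→1: 1={part,t=1,log=x}
step 10 deliver 0→2: 2={part,t=1,log=x}
step 11 deliver 3→0: —
step 12 deliver 2→3: —
step 13 deliver 2→3: —
step 14 propose(0,'z'): 0={coor,t=2,log=x}
step 15 deliver 0→1: 1={part,t=2,log=x}
step 16 deliver 1→0: —
step 17 deliver 0→3: 3={part,t=2,log=x}
step 18 deliver 3→0: —
step 19 deliver 0→2: 2={part,t=2,log=x}
step 20 deliver 2→0: 0={coor,t=2,log=x,z}
step 21 crash(1): 1={✗part,t=2,log=x}
step 22 deliver 1→0: —
step 23 timeout(0): 0={coor,t=3,log=x,z}
step 24 recover(1): 1={part,t=2,log=x}
step 25 deliver 0→1: 1={part,t=2,log=x,z}
step 26 crash(2): 2={✗part,t=2,log=x}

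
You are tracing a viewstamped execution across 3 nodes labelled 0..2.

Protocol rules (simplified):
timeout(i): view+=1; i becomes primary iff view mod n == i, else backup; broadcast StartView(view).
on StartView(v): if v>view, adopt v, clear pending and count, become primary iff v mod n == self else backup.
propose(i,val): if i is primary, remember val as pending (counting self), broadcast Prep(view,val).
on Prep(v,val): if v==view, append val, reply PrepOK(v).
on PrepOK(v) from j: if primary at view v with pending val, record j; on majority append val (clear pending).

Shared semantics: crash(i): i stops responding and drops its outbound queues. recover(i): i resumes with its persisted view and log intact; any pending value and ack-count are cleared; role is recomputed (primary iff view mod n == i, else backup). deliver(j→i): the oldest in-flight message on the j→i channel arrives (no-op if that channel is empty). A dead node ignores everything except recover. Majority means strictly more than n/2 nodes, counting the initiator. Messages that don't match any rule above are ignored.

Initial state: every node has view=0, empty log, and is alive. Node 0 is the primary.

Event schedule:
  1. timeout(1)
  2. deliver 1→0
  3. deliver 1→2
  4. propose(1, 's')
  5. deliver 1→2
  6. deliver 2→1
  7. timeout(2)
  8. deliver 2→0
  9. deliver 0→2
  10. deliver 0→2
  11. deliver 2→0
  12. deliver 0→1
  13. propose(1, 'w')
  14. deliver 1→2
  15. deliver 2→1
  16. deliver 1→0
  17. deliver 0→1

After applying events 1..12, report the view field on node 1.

step 1 timeout(1): 1={prim,v=1,log=-}
step 2 deliver 1→0: 0={back,v=1,log=-}
step 3 deliver 1→2: 2={back,v=1,log=-}
step 4 propose(1,'s'): —
step 5 deliver 1→2: 2={back,v=1,log=s}
step 6 deliver 2→1: 1={prim,v=1,log=s}
step 7 timeout(2): 2={prim,v=2,log=s}
step 8 deliver 2→0: 0={back,v=2,log=-}
step 9 deliver 0→2: —
step 10 deliver 0→2: —
step 11 deliver 2→0: —
step 12 deliver 0→1: —

1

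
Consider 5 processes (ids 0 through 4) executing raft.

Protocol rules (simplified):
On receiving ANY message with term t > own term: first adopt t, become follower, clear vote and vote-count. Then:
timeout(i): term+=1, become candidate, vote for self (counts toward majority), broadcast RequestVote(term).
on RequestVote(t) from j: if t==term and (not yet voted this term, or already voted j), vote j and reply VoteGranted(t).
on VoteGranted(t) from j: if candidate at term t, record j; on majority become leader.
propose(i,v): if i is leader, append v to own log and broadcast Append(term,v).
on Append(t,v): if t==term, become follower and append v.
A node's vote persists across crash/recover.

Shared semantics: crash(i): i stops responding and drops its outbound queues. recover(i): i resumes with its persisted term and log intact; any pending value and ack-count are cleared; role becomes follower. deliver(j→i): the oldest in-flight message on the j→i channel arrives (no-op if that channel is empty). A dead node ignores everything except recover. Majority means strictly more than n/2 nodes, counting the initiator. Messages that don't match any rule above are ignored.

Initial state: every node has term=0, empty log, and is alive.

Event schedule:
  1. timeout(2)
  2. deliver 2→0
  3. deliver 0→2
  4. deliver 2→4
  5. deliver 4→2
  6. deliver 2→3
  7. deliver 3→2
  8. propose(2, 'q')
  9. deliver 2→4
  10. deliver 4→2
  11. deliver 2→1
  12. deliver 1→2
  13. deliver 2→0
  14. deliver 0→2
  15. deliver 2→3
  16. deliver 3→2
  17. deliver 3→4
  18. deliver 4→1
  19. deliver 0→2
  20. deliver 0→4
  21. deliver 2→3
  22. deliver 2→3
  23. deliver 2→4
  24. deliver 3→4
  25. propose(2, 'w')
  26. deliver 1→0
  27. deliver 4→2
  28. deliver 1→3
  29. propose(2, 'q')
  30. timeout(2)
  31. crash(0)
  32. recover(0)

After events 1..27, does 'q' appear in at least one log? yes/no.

yes

after 1 — timeout(2): n2:cand/t1/[-]
after 2 — deliver 2→0: n0:foll/t1/[-]
after 3 — deliver 0→2: ·
after 4 — deliver 2→4: n4:foll/t1/[-]
after 5 — deliver 4→2: n2:lead/t1/[-]
after 6 — deliver 2→3: n3:foll/t1/[-]
after 7 — deliver 3→2: ·
after 8 — propose(2,'q'): n2:lead/t1/[q]
after 9 — deliver 2→4: n4:foll/t1/[q]
after 10 — deliver 4→2: ·
after 11 — deliver 2→1: n1:foll/t1/[-]
after 12 — deliver 1→2: ·
after 13 — deliver 2→0: n0:foll/t1/[q]
after 14 — deliver 0→2: ·
after 15 — deliver 2→3: n3:foll/t1/[q]
after 16 — deliver 3→2: ·
after 17 — deliver 3→4: ·
after 18 — deliver 4→1: ·
after 19 — deliver 0→2: ·
after 20 — deliver 0→4: ·
after 21 — deliver 2→3: ·
after 22 — deliver 2→3: ·
after 23 — deliver 2→4: ·
after 24 — deliver 3→4: ·
after 25 — propose(2,'w'): n2:lead/t1/[q,w]
after 26 — deliver 1→0: ·
after 27 — deliver 4→2: ·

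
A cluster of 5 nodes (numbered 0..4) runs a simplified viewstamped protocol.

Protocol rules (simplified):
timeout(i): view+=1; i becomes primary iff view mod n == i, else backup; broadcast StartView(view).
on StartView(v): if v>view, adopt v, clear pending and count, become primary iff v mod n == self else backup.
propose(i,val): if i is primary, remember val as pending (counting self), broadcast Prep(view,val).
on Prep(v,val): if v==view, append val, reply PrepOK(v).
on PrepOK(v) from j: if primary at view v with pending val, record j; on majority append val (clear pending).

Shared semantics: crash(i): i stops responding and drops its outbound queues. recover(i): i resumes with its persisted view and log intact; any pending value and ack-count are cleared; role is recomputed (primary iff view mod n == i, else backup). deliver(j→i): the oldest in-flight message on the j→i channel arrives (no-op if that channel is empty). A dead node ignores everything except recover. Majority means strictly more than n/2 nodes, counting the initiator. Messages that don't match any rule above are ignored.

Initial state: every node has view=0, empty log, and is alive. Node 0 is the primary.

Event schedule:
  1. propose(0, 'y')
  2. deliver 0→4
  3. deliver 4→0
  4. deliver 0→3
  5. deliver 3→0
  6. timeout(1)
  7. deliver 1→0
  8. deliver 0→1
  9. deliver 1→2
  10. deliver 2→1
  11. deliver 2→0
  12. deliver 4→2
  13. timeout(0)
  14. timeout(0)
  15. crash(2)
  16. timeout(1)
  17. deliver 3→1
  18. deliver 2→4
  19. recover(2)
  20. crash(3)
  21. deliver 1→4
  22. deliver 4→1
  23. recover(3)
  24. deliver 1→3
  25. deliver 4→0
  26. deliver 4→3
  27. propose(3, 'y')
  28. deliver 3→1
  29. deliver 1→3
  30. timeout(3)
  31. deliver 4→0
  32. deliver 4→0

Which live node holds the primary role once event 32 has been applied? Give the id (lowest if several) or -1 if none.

3

1. propose(0,'y'):  nop
2. deliver 0→4:  <4:back v0 y>
3. deliver 4→0:  nop
4. deliver 0→3:  <3:back v0 y>
5. deliver 3→0:  <0:prim v0 y>
6. timeout(1):  <1:prim v1 ->
7. deliver 1→0:  <0:back v1 y>
8. deliver 0→1:  nop
9. deliver 1→2:  <2:back v1 ->
10. deliver 2→1:  nop
11. deliver 2→0:  nop
12. deliver 4→2:  nop
13. timeout(0):  <0:back v2 y>
14. timeout(0):  <0:back v3 y>
15. crash(2):  <2:✗back v1 ->
16. timeout(1):  <1:back v2 ->
17. deliver 3→1:  nop
18. deliver 2→4:  nop
19. recover(2):  <2:back v1 ->
20. crash(3):  <3:✗back v0 y>
21. deliver 1→4:  <4:back v1 y>
22. deliver 4→1:  nop
23. recover(3):  <3:back v0 y>
24. deliver 1→3:  <3:back v1 y>
25. deliver 4→0:  nop
26. deliver 4→3:  nop
27. propose(3,'y'):  nop
28. deliver 3→1:  nop
29. deliver 1→3:  <3:back v2 y>
30. timeout(3):  <3:prim v3 y>
31. deliver 4→0:  nop
32. deliver 4→0:  nop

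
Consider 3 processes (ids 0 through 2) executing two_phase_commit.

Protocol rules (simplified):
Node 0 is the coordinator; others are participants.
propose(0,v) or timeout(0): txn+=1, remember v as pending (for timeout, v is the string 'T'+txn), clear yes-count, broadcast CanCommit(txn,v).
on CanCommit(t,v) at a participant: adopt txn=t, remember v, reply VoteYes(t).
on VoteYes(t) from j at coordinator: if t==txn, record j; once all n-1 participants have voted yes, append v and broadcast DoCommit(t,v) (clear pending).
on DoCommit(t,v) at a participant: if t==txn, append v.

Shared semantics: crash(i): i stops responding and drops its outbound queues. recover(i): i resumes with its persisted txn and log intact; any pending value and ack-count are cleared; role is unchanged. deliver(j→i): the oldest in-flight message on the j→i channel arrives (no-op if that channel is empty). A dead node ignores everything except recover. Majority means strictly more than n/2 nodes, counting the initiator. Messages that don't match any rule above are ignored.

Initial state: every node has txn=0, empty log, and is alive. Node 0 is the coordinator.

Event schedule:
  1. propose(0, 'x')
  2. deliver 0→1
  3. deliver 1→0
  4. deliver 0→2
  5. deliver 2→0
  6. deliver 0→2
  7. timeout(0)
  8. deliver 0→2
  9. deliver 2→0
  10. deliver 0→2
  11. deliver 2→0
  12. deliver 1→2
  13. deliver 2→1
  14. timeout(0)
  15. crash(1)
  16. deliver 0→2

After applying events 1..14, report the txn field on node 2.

after 1 — propose(0,'x'): n0:coor/t1/[-]
after 2 — deliver 0→1: n1:part/t1/[-]
after 3 — deliver 1→0: ·
after 4 — deliver 0→2: n2:part/t1/[-]
after 5 — deliver 2→0: n0:coor/t1/[x]
after 6 — deliver 0→2: n2:part/t1/[x]
after 7 — timeout(0): n0:coor/t2/[x]
after 8 — deliver 0→2: n2:part/t2/[x]
after 9 — deliver 2→0: ·
after 10 — deliver 0→2: ·
after 11 — deliver 2→0: ·
after 12 — deliver 1→2: ·
after 13 — deliver 2→1: ·
after 14 — timeout(0): n0:coor/t3/[x]

2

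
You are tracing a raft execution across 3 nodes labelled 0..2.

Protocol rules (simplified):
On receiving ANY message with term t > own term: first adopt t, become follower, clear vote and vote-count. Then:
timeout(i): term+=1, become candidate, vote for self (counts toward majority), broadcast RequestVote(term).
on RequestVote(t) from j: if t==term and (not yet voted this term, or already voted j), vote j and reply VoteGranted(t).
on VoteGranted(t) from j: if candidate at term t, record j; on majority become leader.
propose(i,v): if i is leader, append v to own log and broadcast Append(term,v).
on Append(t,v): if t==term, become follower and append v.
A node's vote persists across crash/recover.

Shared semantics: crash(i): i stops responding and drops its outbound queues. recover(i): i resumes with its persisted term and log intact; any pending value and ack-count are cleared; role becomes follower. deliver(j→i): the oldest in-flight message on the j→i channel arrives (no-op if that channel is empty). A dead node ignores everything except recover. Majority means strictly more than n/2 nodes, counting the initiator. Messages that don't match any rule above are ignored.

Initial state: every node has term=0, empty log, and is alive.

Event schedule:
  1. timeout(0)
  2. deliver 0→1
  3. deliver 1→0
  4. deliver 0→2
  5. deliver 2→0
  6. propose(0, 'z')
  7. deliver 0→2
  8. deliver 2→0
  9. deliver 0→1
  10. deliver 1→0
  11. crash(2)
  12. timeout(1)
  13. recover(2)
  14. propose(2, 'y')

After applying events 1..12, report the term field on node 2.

1

step 1 timeout(0): 0={cand,t=1,log=-}
step 2 deliver 0→1: 1={foll,t=1,log=-}
step 3 deliver 1→0: 0={lead,t=1,log=-}
step 4 deliver 0→2: 2={foll,t=1,log=-}
step 5 deliver 2→0: —
step 6 propose(0,'z'): 0={lead,t=1,log=z}
step 7 deliver 0→2: 2={foll,t=1,log=z}
step 8 deliver 2→0: —
step 9 deliver 0→1: 1={foll,t=1,log=z}
step 10 deliver 1→0: —
step 11 crash(2): 2={✗foll,t=1,log=z}
step 12 timeout(1): 1={cand,t=2,log=z}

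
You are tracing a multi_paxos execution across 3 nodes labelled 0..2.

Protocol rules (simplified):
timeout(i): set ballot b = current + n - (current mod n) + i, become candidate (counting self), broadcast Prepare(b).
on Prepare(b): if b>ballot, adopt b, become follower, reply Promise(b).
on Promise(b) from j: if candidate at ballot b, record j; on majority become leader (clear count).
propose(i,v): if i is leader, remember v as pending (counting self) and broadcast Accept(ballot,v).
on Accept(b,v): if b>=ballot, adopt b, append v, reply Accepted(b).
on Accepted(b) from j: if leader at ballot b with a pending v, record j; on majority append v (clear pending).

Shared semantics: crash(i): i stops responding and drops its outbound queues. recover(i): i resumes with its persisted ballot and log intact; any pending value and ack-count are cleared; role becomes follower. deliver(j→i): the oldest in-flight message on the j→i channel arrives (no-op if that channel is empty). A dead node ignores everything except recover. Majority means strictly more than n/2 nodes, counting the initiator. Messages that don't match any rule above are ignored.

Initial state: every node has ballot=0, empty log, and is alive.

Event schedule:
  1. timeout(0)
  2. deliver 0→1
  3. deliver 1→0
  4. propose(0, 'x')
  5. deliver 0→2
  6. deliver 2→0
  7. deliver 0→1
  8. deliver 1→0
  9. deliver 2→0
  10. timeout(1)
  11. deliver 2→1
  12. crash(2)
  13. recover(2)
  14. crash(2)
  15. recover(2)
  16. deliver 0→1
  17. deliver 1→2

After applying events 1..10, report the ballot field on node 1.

7

e1 timeout(0): 0[cand,b=3,-]
e2 deliver 0→1: 1[foll,b=3,-]
e3 deliver 1→0: 0[lead,b=3,-]
e4 propose(0,'x'): ·
e5 deliver 0→2: 2[foll,b=3,-]
e6 deliver 2→0: ·
e7 deliver 0→1: 1[foll,b=3,x]
e8 deliver 1→0: 0[lead,b=3,x]
e9 deliver 2→0: ·
e10 timeout(1): 1[cand,b=7,x]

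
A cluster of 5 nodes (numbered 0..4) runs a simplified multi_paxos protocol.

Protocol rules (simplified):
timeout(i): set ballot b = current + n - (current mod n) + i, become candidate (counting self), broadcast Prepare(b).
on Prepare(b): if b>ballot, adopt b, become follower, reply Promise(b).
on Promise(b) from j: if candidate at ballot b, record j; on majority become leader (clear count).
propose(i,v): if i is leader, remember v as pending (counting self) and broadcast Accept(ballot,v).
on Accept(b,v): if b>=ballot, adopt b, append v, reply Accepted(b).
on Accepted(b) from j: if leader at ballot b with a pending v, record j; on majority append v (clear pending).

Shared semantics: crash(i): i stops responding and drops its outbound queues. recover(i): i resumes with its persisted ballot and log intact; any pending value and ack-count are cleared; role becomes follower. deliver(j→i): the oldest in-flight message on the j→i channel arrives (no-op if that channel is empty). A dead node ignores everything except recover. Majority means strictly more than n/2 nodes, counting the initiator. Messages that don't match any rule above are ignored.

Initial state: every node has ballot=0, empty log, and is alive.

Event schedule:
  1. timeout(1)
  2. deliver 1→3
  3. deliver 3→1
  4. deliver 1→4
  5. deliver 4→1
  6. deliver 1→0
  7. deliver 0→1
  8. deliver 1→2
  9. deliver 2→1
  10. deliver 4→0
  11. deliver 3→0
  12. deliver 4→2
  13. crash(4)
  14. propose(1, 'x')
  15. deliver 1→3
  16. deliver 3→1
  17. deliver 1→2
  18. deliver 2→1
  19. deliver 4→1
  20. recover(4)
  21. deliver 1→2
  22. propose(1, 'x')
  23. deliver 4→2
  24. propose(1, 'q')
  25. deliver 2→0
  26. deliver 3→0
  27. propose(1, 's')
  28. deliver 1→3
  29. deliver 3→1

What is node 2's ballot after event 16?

6

[1] timeout(1) → N1(cand b6 [-])
[2] deliver 1→3 → N3(foll b6 [-])
[3] deliver 3→1 → ∅
[4] deliver 1→4 → N4(foll b6 [-])
[5] deliver 4→1 → N1(lead b6 [-])
[6] deliver 1→0 → N0(foll b6 [-])
[7] deliver 0→1 → ∅
[8] deliver 1→2 → N2(foll b6 [-])
[9] deliver 2→1 → ∅
[10] deliver 4→0 → ∅
[11] deliver 3→0 → ∅
[12] deliver 4→2 → ∅
[13] crash(4) → N4(✗foll b6 [-])
[14] propose(1,'x') → ∅
[15] deliver 1→3 → N3(foll b6 [x])
[16] deliver 3→1 → ∅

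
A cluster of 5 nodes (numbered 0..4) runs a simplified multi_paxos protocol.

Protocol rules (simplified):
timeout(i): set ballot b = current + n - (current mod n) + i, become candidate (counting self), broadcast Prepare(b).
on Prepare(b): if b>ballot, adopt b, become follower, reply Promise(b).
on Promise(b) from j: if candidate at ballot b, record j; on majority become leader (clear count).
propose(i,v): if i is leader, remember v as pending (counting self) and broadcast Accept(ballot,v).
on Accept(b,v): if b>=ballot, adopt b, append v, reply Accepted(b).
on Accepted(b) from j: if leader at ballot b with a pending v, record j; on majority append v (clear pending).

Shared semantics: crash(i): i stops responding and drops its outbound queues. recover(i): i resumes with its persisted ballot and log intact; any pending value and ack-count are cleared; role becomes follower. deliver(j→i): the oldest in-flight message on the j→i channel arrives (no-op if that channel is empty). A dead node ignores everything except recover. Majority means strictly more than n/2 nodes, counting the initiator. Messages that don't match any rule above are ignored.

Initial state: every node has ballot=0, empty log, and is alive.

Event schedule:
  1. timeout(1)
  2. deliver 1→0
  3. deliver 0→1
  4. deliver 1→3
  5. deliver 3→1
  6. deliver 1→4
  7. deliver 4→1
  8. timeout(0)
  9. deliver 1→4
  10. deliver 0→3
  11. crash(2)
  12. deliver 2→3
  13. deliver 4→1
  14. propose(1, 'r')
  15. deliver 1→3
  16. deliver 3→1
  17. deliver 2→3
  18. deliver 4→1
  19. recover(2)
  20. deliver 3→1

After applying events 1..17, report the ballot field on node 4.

6

1. timeout(1):  <1:cand b6 ->
2. deliver 1→0:  <0:foll b6 ->
3. deliver 0→1:  nop
4. deliver 1→3:  <3:foll b6 ->
5. deliver 3→1:  <1:lead b6 ->
6. deliver 1→4:  <4:foll b6 ->
7. deliver 4→1:  nop
8. timeout(0):  <0:cand b10 ->
9. deliver 1→4:  nop
10. deliver 0→3:  <3:foll b10 ->
11. crash(2):  <2:✗foll b0 ->
12. deliver 2→3:  nop
13. deliver 4→1:  nop
14. propose(1,'r'):  nop
15. deliver 1→3:  nop
16. deliver 3→1:  nop
17. deliver 2→3:  nop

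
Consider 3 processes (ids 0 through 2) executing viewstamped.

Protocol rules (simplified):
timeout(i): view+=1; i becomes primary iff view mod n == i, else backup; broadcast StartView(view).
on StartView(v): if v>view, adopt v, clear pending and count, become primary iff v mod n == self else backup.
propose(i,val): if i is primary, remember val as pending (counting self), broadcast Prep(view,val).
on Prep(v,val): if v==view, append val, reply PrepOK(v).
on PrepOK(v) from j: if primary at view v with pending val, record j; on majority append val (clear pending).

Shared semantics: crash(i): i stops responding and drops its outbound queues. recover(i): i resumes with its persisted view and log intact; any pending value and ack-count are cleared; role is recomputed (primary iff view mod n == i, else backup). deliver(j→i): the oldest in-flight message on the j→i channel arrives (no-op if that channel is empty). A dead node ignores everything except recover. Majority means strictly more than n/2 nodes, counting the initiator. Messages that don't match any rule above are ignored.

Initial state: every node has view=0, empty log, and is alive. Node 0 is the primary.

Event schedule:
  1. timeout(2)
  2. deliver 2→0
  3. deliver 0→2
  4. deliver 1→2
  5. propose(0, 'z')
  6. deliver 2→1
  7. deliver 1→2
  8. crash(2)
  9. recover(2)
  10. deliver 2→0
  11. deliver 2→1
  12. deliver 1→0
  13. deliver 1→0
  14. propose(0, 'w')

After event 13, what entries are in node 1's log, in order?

step 1 timeout(2): 2={back,v=1,log=-}
step 2 deliver 2→0: 0={back,v=1,log=-}
step 3 deliver 0→2: —
step 4 deliver 1→2: —
step 5 propose(0,'z'): —
step 6 deliver 2→1: 1={prim,v=1,log=-}
step 7 deliver 1→2: —
step 8 crash(2): 2={✗back,v=1,log=-}
step 9 recover(2): 2={back,v=1,log=-}
step 10 deliver 2→0: —
step 11 deliver 2→1: —
step 12 deliver 1→0: —
step 13 deliver 1→0: —

empty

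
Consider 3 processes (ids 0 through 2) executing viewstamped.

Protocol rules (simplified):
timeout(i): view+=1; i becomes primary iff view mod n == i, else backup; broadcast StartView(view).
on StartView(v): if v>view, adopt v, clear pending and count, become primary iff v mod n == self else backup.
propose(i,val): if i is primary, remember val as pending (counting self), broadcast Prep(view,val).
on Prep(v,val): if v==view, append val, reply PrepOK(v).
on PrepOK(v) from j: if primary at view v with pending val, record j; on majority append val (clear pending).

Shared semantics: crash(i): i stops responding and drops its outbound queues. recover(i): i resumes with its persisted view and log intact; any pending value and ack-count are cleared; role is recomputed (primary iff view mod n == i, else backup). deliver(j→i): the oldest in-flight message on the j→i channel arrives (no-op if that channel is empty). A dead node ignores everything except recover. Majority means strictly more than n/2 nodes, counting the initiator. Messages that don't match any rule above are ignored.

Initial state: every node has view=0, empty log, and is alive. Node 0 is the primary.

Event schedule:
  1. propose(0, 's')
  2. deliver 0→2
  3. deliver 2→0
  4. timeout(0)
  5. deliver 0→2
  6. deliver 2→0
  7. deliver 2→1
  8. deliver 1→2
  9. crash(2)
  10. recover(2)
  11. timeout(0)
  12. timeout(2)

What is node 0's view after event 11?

2

1. propose(0,'s'):  nop
2. deliver 0→2:  <2:back v0 s>
3. deliver 2→0:  <0:prim v0 s>
4. timeout(0):  <0:back v1 s>
5. deliver 0→2:  <2:back v1 s>
6. deliver 2→0:  nop
7. deliver 2→1:  nop
8. deliver 1→2:  nop
9. crash(2):  <2:✗back v1 s>
10. recover(2):  <2:back v1 s>
11. timeout(0):  <0:back v2 s>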